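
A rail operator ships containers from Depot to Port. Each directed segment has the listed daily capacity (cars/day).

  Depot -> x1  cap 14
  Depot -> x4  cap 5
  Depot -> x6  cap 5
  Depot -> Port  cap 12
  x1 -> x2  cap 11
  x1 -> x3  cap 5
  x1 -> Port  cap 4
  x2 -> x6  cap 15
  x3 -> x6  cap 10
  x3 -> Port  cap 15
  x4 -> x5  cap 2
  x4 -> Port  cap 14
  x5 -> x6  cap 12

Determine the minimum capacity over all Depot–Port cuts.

Augment Depot→Port: bottleneck 12, flow now 12.
Augment Depot→x1→Port: bottleneck 4, flow now 16.
Augment Depot→x4→Port: bottleneck 5, flow now 21.
Augment Depot→x1→x3→Port: bottleneck 5, flow now 26.
No augmenting path remains; maximum flow = 26.
By max-flow min-cut, the minimum cut capacity equals the max flow.
In the residual graph, reachable from Depot: {Depot, x1, x2, x6}.
Min-cut edges: Depot→x4 (5), Depot→Port (12), x1→x3 (5), x1→Port (4); capacity 5 + 12 + 5 + 4 = 26.

26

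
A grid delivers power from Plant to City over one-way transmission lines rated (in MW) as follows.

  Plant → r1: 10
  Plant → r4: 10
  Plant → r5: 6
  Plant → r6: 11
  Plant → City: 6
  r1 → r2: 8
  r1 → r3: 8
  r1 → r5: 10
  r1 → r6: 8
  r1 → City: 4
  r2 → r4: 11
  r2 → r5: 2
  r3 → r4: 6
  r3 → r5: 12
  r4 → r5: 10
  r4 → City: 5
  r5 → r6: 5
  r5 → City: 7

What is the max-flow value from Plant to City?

22

Augment Plant→City: bottleneck 6, flow now 6.
Augment Plant→r1→City: bottleneck 4, flow now 10.
Augment Plant→r4→City: bottleneck 5, flow now 15.
Augment Plant→r5→City: bottleneck 6, flow now 21.
Augment Plant→r1→r5→City: bottleneck 1, flow now 22.
No augmenting path remains; maximum flow = 22.
In the residual graph, reachable from Plant: {Plant, r1, r2, r3, r4, r5, r6}.
Min-cut edges: Plant→City (6), r1→City (4), r4→City (5), r5→City (7); capacity 6 + 4 + 5 + 7 = 22.
This cut is saturated, so no flow can exceed 22.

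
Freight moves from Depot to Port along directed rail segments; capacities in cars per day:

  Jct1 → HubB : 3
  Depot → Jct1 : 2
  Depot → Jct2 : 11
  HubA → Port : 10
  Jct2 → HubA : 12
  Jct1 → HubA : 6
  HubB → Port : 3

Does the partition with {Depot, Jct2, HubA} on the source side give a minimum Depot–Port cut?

Yes — it is a minimum cut (capacity 12).

Given cut capacity: 2 + 10 = 12.
Augment Depot→Jct1→HubB→Port: bottleneck 2, flow now 2.
Augment Depot→Jct2→HubA→Port: bottleneck 10, flow now 12.
No augmenting path remains; maximum flow = 12.
Cut capacity 12 equals the max flow, so it is a minimum cut.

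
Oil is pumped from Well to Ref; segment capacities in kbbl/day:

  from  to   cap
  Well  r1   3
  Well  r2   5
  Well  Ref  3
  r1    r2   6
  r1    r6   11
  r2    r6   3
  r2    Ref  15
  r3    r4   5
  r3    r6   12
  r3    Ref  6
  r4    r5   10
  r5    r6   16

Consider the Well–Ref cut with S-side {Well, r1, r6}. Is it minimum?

Given cut capacity: 5 + 3 + 6 = 14.
Augment Well→Ref: bottleneck 3, flow now 3.
Augment Well→r2→Ref: bottleneck 5, flow now 8.
Augment Well→r1→r2→Ref: bottleneck 3, flow now 11.
No augmenting path remains; maximum flow = 11.
In the residual graph, reachable from Well: {Well}.
Min-cut edges: Well→r1 (3), Well→r2 (5), Well→Ref (3); capacity 3 + 5 + 3 = 11.
Cut capacity 14 exceeds the max flow 11, so it is not minimum.

No — its capacity is 14, but the minimum cut has capacity 11.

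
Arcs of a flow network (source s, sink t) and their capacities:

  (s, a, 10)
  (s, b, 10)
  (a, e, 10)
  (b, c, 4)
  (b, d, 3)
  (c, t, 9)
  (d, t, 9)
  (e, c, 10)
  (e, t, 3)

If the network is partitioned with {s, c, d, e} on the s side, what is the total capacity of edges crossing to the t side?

Edges leaving {s, c, d, e}: s→a (10), s→b (10), c→t (9), d→t (9), e→t (3).
Cut capacity = 10 + 10 + 9 + 9 + 3 = 41.

41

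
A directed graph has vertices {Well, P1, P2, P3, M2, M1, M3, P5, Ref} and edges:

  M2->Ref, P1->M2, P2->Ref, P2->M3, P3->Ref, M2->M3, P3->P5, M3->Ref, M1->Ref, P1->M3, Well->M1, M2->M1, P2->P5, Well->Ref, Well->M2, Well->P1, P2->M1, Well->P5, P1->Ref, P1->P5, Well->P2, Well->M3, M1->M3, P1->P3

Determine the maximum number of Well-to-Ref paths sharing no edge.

6

Assign every edge capacity 1; by Menger, the answer equals the max flow.
Path Well→Ref (+1); total 1.
Path Well→P1→Ref (+1); total 2.
Path Well→P2→Ref (+1); total 3.
Path Well→M2→Ref (+1); total 4.
Path Well→M1→Ref (+1); total 5.
Path Well→M3→Ref (+1); total 6.
No residual Well→Ref path; max flow = 6.
Certifying cut of size 6: {Well→M1, Well→M2, Well→M3, Well→P1, Well→P2, Well→Ref}.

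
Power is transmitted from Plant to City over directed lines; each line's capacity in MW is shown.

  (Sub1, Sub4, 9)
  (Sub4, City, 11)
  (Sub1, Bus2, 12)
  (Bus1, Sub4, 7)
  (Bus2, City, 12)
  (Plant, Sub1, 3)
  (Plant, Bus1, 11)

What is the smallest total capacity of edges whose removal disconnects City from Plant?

Augment Plant→Sub1→Sub4→City: bottleneck 3, flow now 3.
Augment Plant→Bus1→Sub4→City: bottleneck 7, flow now 10.
No augmenting path remains; maximum flow = 10.
By max-flow min-cut, the minimum cut capacity equals the max flow.
In the residual graph, reachable from Plant: {Plant, Bus1}.
Min-cut edges: Plant→Sub1 (3), Bus1→Sub4 (7); capacity 3 + 7 = 10.

10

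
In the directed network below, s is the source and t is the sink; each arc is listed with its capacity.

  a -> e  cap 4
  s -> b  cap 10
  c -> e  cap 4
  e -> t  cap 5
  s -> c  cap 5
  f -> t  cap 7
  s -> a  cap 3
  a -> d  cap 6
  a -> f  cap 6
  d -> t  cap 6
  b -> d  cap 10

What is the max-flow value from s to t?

Augment s→a→d→t: bottleneck 3, flow now 3.
Augment s→b→d→t: bottleneck 3, flow now 6.
Augment s→c→e→t: bottleneck 4, flow now 10.
Augment s→b→d→a→e→t: bottleneck 1, flow now 11. (uses reverse residual edge)
Augment s→b→d→a→f→t: bottleneck 2, flow now 13. (uses reverse residual edge)
No augmenting path remains; maximum flow = 13.
In the residual graph, reachable from s: {s, b, c, d}.
Min-cut edges: s→a (3), c→e (4), d→t (6); capacity 3 + 4 + 6 = 13.
This cut is saturated, so no flow can exceed 13.

13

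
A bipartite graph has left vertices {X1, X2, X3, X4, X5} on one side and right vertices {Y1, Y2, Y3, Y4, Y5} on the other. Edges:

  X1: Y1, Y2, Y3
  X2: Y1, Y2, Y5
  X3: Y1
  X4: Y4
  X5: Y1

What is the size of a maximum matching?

Unit-capacity flow: source→left, listed edges, right→sink; max matching = max flow.
Augmenting path X1→Y1 (+1); matched 1.
Augmenting path X2→Y2 (+1); matched 2.
Augmenting path X4→Y4 (+1); matched 3.
Augmenting path X3→Y1→X1→Y3 (+1); matched 4.
No augmenting path remains; maximum matching = 4.
König certificate: {X1, X2, X4, Y1} is a vertex cover of size 4 (every listed pair touches it), so no matching can be larger.

4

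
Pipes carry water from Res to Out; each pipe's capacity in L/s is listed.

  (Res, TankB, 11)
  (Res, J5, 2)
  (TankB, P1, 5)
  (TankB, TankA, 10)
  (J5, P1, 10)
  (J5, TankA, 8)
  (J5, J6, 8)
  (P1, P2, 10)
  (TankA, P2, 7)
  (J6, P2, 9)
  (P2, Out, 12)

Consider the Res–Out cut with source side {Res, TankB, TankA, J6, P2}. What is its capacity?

Edges leaving {Res, TankB, TankA, J6, P2}: Res→J5 (2), TankB→P1 (5), P2→Out (12).
Cut capacity = 2 + 5 + 12 = 19.

19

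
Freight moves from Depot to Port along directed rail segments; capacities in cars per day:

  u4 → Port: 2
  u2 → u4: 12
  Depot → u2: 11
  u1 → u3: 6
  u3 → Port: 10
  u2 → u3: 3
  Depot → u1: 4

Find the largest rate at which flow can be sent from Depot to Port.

Augment Depot→u1→u3→Port: bottleneck 4, flow now 4.
Augment Depot→u2→u3→Port: bottleneck 3, flow now 7.
Augment Depot→u2→u4→Port: bottleneck 2, flow now 9.
No augmenting path remains; maximum flow = 9.
In the residual graph, reachable from Depot: {Depot, u2, u4}.
Min-cut edges: Depot→u1 (4), u2→u3 (3), u4→Port (2); capacity 4 + 3 + 2 = 9.
This cut is saturated, so no flow can exceed 9.

9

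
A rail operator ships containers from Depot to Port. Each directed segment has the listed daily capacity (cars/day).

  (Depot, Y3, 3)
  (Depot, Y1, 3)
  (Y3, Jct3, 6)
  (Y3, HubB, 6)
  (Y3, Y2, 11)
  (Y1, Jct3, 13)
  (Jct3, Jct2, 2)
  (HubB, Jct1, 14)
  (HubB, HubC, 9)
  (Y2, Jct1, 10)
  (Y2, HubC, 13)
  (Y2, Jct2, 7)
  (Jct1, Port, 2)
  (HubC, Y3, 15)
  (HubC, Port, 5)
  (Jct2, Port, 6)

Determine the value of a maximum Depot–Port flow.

Augment Depot→Y3→Jct3→Jct2→Port: bottleneck 2, flow now 2.
Augment Depot→Y3→HubB→Jct1→Port: bottleneck 1, flow now 3.
Augment Depot→Y1→Jct3→Y3→HubB→Jct1→Port: bottleneck 1, flow now 4. (uses reverse residual edge)
Augment Depot→Y1→Jct3→Y3→HubB→HubC→Port: bottleneck 1, flow now 5. (uses reverse residual edge)
No augmenting path remains; maximum flow = 5.
In the residual graph, reachable from Depot: {Depot, Y1, Jct3}.
Min-cut edges: Depot→Y3 (3), Jct3→Jct2 (2); capacity 3 + 2 = 5.
This cut is saturated, so no flow can exceed 5.

5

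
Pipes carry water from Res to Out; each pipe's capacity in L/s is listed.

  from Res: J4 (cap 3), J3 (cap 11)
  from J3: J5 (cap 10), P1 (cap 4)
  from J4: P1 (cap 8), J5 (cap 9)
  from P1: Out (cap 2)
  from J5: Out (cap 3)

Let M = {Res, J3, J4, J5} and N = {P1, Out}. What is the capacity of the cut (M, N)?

15

Edges leaving {Res, J3, J4, J5}: J3→P1 (4), J4→P1 (8), J5→Out (3).
Cut capacity = 4 + 8 + 3 = 15.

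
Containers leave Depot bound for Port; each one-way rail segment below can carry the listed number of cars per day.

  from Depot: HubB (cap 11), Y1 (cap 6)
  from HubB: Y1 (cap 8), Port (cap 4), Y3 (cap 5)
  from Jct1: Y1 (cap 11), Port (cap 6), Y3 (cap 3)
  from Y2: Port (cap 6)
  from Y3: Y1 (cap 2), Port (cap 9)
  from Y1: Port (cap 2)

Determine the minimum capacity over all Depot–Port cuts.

11

Augment Depot→HubB→Port: bottleneck 4, flow now 4.
Augment Depot→Y1→Port: bottleneck 2, flow now 6.
Augment Depot→HubB→Y3→Port: bottleneck 5, flow now 11.
No augmenting path remains; maximum flow = 11.
By max-flow min-cut, the minimum cut capacity equals the max flow.
In the residual graph, reachable from Depot: {Depot, HubB, Y1}.
Min-cut edges: HubB→Y3 (5), HubB→Port (4), Y1→Port (2); capacity 5 + 4 + 2 = 11.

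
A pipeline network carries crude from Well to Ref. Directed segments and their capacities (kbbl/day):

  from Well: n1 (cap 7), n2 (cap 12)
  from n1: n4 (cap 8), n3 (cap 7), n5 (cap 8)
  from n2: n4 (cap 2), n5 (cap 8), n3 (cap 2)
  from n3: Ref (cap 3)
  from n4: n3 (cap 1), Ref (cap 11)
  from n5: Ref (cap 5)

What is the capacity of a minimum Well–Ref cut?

16

Augment Well→n1→n3→Ref: bottleneck 3, flow now 3.
Augment Well→n1→n4→Ref: bottleneck 4, flow now 7.
Augment Well→n2→n4→Ref: bottleneck 2, flow now 9.
Augment Well→n2→n5→Ref: bottleneck 5, flow now 14.
Augment Well→n2→n3→n1→n4→Ref: bottleneck 2, flow now 16. (uses reverse residual edge)
No augmenting path remains; maximum flow = 16.
By max-flow min-cut, the minimum cut capacity equals the max flow.
In the residual graph, reachable from Well: {Well, n2, n5}.
Min-cut edges: Well→n1 (7), n2→n3 (2), n2→n4 (2), n5→Ref (5); capacity 7 + 2 + 2 + 5 = 16.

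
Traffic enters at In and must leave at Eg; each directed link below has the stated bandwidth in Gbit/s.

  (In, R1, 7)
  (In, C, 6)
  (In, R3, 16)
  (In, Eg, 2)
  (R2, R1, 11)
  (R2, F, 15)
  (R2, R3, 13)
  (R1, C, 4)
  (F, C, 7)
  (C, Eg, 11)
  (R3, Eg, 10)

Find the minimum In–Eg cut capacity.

Augment In→Eg: bottleneck 2, flow now 2.
Augment In→C→Eg: bottleneck 6, flow now 8.
Augment In→R3→Eg: bottleneck 10, flow now 18.
Augment In→R1→C→Eg: bottleneck 4, flow now 22.
No augmenting path remains; maximum flow = 22.
By max-flow min-cut, the minimum cut capacity equals the max flow.
In the residual graph, reachable from In: {In, R1, R3}.
Min-cut edges: In→C (6), In→Eg (2), R1→C (4), R3→Eg (10); capacity 6 + 2 + 4 + 10 = 22.

22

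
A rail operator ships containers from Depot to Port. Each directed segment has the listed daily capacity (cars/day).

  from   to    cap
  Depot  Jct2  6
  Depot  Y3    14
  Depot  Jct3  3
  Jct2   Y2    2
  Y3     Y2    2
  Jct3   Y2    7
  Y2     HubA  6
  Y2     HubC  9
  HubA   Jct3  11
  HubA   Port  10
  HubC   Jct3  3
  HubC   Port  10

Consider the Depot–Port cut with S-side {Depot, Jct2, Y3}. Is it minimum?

Yes — it is a minimum cut (capacity 7).

Given cut capacity: 3 + 2 + 2 = 7.
Augment Depot→Jct2→Y2→HubA→Port: bottleneck 2, flow now 2.
Augment Depot→Y3→Y2→HubA→Port: bottleneck 2, flow now 4.
Augment Depot→Jct3→Y2→HubA→Port: bottleneck 2, flow now 6.
Augment Depot→Jct3→Y2→HubC→Port: bottleneck 1, flow now 7.
No augmenting path remains; maximum flow = 7.
Cut capacity 7 equals the max flow, so it is a minimum cut.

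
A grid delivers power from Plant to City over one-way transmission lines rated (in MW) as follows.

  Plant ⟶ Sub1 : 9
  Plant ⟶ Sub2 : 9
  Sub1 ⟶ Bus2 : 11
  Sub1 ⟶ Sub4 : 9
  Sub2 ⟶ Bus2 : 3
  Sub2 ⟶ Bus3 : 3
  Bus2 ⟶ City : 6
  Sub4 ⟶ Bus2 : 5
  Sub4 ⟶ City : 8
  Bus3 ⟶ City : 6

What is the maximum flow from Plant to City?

15

Augment Plant→Sub1→Bus2→City: bottleneck 6, flow now 6.
Augment Plant→Sub1→Sub4→City: bottleneck 3, flow now 9.
Augment Plant→Sub2→Bus3→City: bottleneck 3, flow now 12.
Augment Plant→Sub2→Bus2→Sub1→Sub4→City: bottleneck 3, flow now 15. (uses reverse residual edge)
No augmenting path remains; maximum flow = 15.
In the residual graph, reachable from Plant: {Plant, Sub2}.
Min-cut edges: Plant→Sub1 (9), Sub2→Bus2 (3), Sub2→Bus3 (3); capacity 9 + 3 + 3 = 15.
This cut is saturated, so no flow can exceed 15.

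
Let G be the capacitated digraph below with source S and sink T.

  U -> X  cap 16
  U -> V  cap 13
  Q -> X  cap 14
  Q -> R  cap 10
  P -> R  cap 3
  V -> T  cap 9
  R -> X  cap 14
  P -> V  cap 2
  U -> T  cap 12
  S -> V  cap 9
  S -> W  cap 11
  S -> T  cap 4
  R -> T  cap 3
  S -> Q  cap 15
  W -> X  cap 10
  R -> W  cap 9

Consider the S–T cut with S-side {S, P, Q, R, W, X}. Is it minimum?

Given cut capacity: 9 + 4 + 2 + 3 = 18.
Augment S→T: bottleneck 4, flow now 4.
Augment S→V→T: bottleneck 9, flow now 13.
Augment S→Q→R→T: bottleneck 3, flow now 16.
No augmenting path remains; maximum flow = 16.
In the residual graph, reachable from S: {S, Q, R, W, X}.
Min-cut edges: S→V (9), S→T (4), R→T (3); capacity 9 + 4 + 3 = 16.
Cut capacity 18 exceeds the max flow 16, so it is not minimum.

No — its capacity is 18, but the minimum cut has capacity 16.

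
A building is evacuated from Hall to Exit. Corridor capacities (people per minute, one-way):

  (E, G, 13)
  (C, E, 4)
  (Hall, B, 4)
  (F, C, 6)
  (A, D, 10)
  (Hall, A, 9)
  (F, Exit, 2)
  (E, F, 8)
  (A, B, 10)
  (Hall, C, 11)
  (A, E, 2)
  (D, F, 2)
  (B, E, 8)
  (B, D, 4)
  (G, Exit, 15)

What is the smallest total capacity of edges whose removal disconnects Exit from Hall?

15

Augment Hall→A→D→F→Exit: bottleneck 2, flow now 2.
Augment Hall→A→E→G→Exit: bottleneck 2, flow now 4.
Augment Hall→B→E→G→Exit: bottleneck 4, flow now 8.
Augment Hall→C→E→G→Exit: bottleneck 4, flow now 12.
Augment Hall→A→B→E→G→Exit: bottleneck 3, flow now 15.
No augmenting path remains; maximum flow = 15.
By max-flow min-cut, the minimum cut capacity equals the max flow.
In the residual graph, reachable from Hall: {Hall, A, B, C, D, E, F}.
Min-cut edges: E→G (13), F→Exit (2); capacity 13 + 2 = 15.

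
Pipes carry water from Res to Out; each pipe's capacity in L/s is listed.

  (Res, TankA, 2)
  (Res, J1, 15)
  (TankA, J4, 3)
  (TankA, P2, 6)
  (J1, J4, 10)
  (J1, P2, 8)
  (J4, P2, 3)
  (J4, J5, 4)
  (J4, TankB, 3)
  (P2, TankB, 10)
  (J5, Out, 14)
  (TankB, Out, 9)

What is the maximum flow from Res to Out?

13

Augment Res→TankA→J4→J5→Out: bottleneck 2, flow now 2.
Augment Res→J1→J4→J5→Out: bottleneck 2, flow now 4.
Augment Res→J1→J4→TankB→Out: bottleneck 3, flow now 7.
Augment Res→J1→P2→TankB→Out: bottleneck 6, flow now 13.
No augmenting path remains; maximum flow = 13.
In the residual graph, reachable from Res: {Res, TankA, J1, J4, P2, TankB}.
Min-cut edges: J4→J5 (4), TankB→Out (9); capacity 4 + 9 = 13.
This cut is saturated, so no flow can exceed 13.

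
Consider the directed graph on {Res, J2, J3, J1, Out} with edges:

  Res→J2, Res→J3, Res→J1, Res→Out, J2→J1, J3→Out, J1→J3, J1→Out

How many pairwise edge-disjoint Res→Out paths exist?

3

Assign every edge capacity 1; by Menger, the answer equals the max flow.
Path Res→Out (+1); total 1.
Path Res→J3→Out (+1); total 2.
Path Res→J1→Out (+1); total 3.
No residual Res→Out path; max flow = 3.
Certifying cut of size 3: {J1→Out, J3→Out, Res→Out}.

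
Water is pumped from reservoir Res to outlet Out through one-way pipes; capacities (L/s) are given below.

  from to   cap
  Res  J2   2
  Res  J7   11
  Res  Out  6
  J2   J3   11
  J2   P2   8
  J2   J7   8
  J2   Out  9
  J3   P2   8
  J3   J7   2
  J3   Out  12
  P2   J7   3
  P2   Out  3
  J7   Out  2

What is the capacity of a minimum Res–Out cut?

10

Augment Res→Out: bottleneck 6, flow now 6.
Augment Res→J2→Out: bottleneck 2, flow now 8.
Augment Res→J7→Out: bottleneck 2, flow now 10.
No augmenting path remains; maximum flow = 10.
By max-flow min-cut, the minimum cut capacity equals the max flow.
In the residual graph, reachable from Res: {Res, J7}.
Min-cut edges: Res→J2 (2), Res→Out (6), J7→Out (2); capacity 2 + 6 + 2 = 10.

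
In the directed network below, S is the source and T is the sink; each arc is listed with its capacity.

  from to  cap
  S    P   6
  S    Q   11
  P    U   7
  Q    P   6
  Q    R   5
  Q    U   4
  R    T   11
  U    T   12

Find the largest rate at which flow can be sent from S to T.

16

Augment S→P→U→T: bottleneck 6, flow now 6.
Augment S→Q→R→T: bottleneck 5, flow now 11.
Augment S→Q→U→T: bottleneck 4, flow now 15.
Augment S→Q→P→U→T: bottleneck 1, flow now 16.
No augmenting path remains; maximum flow = 16.
In the residual graph, reachable from S: {S, P, Q}.
Min-cut edges: P→U (7), Q→R (5), Q→U (4); capacity 7 + 5 + 4 = 16.
This cut is saturated, so no flow can exceed 16.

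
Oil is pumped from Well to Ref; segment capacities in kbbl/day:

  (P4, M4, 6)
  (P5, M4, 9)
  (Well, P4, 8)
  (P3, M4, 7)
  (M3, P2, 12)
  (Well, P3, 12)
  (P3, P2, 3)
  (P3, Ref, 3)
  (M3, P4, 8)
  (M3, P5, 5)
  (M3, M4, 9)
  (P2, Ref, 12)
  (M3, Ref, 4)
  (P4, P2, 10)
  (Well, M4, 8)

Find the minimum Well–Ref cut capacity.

Augment Well→P3→Ref: bottleneck 3, flow now 3.
Augment Well→P3→P2→Ref: bottleneck 3, flow now 6.
Augment Well→P4→P2→Ref: bottleneck 8, flow now 14.
No augmenting path remains; maximum flow = 14.
By max-flow min-cut, the minimum cut capacity equals the max flow.
In the residual graph, reachable from Well: {Well, P3, M4}.
Min-cut edges: Well→P4 (8), P3→P2 (3), P3→Ref (3); capacity 8 + 3 + 3 = 14.

14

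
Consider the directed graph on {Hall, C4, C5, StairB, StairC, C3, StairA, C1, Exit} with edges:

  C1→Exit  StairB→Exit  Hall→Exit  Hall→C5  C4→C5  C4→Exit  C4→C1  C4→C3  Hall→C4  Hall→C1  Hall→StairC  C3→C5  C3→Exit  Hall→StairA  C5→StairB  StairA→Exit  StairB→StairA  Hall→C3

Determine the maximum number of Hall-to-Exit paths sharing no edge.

6

Assign every edge capacity 1; by Menger, the answer equals the max flow.
Path Hall→Exit (+1); total 1.
Path Hall→C4→Exit (+1); total 2.
Path Hall→C3→Exit (+1); total 3.
Path Hall→StairA→Exit (+1); total 4.
Path Hall→C1→Exit (+1); total 5.
Path Hall→C5→StairB→Exit (+1); total 6.
No residual Hall→Exit path; max flow = 6.
Certifying cut of size 6: {Hall→C1, Hall→C3, Hall→C4, Hall→C5, Hall→Exit, Hall→StairA}.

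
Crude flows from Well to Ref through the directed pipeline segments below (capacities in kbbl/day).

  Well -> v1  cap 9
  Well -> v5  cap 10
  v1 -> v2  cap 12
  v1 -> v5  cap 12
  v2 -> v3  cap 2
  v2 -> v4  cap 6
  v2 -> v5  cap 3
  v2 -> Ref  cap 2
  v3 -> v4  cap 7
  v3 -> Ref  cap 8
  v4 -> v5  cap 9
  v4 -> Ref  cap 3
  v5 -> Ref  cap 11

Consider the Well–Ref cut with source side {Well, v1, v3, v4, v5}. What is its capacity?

Edges leaving {Well, v1, v3, v4, v5}: v1→v2 (12), v3→Ref (8), v4→Ref (3), v5→Ref (11).
Cut capacity = 12 + 8 + 3 + 11 = 34.

34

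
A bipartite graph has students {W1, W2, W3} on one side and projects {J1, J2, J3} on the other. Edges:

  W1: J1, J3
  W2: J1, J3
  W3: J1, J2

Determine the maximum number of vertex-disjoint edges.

3

Unit-capacity flow: source→left, listed edges, right→sink; max matching = max flow.
Augmenting path W1→J1 (+1); matched 1.
Augmenting path W2→J3 (+1); matched 2.
Augmenting path W3→J2 (+1); matched 3.
No augmenting path remains; maximum matching = 3.
König certificate: {W1, W2, W3} is a vertex cover of size 3 (every listed pair touches it), so no matching can be larger.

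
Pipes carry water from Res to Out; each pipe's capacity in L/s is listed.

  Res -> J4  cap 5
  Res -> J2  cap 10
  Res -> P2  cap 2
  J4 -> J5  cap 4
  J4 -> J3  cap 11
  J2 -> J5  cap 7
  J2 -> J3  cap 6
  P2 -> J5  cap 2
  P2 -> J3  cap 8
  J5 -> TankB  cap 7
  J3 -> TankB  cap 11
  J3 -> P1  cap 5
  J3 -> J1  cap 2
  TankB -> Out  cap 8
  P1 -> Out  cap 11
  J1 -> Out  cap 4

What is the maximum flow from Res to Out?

Augment Res→J4→J5→TankB→Out: bottleneck 4, flow now 4.
Augment Res→J4→J3→TankB→Out: bottleneck 1, flow now 5.
Augment Res→J2→J5→TankB→Out: bottleneck 3, flow now 8.
Augment Res→J2→J3→P1→Out: bottleneck 5, flow now 13.
Augment Res→J2→J3→J1→Out: bottleneck 1, flow now 14.
Augment Res→P2→J3→J1→Out: bottleneck 1, flow now 15.
No augmenting path remains; maximum flow = 15.
In the residual graph, reachable from Res: {Res, J4, J2, P2, J5, J3, TankB}.
Min-cut edges: J3→P1 (5), J3→J1 (2), TankB→Out (8); capacity 5 + 2 + 8 = 15.
This cut is saturated, so no flow can exceed 15.

15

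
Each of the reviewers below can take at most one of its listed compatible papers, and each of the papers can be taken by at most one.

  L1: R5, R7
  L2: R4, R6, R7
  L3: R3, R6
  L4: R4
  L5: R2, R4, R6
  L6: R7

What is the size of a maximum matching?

6

Unit-capacity flow: source→left, listed edges, right→sink; max matching = max flow.
Augmenting path L1→R5 (+1); matched 1.
Augmenting path L2→R4 (+1); matched 2.
Augmenting path L3→R3 (+1); matched 3.
Augmenting path L5→R2 (+1); matched 4.
Augmenting path L6→R7 (+1); matched 5.
Augmenting path L4→R4→L2→R6 (+1); matched 6.
No augmenting path remains; maximum matching = 6.
König certificate: {L1, L2, L3, L4, L5, L6} is a vertex cover of size 6 (every listed pair touches it), so no matching can be larger.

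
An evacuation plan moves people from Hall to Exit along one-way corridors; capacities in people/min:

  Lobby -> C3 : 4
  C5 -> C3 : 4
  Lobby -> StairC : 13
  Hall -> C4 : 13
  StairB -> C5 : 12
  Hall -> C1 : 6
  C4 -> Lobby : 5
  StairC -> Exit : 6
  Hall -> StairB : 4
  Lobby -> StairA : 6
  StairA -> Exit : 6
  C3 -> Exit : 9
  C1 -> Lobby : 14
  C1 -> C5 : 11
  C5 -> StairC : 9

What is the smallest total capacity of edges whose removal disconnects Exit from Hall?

Augment Hall→StairB→C5→StairC→Exit: bottleneck 4, flow now 4.
Augment Hall→C4→Lobby→StairA→Exit: bottleneck 5, flow now 9.
Augment Hall→C1→C5→StairC→Exit: bottleneck 2, flow now 11.
Augment Hall→C1→C5→C3→Exit: bottleneck 4, flow now 15.
No augmenting path remains; maximum flow = 15.
By max-flow min-cut, the minimum cut capacity equals the max flow.
In the residual graph, reachable from Hall: {Hall, C4}.
Min-cut edges: Hall→StairB (4), Hall→C1 (6), C4→Lobby (5); capacity 4 + 6 + 5 = 15.

15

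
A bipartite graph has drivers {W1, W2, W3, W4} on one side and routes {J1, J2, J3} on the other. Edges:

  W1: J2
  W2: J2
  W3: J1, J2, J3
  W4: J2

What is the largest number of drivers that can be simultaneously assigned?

2

Unit-capacity flow: source→left, listed edges, right→sink; max matching = max flow.
Augmenting path W1→J2 (+1); matched 1.
Augmenting path W3→J1 (+1); matched 2.
No augmenting path remains; maximum matching = 2.
König certificate: {W3, J2} is a vertex cover of size 2 (every listed pair touches it), so no matching can be larger.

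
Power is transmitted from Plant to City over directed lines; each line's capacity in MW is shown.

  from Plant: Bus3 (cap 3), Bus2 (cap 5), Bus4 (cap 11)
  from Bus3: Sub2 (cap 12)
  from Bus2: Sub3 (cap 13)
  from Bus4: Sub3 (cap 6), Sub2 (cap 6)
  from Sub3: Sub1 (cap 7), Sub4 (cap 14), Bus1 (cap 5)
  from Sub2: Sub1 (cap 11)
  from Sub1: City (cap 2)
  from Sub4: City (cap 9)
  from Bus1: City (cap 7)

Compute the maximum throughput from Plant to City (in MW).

Augment Plant→Bus3→Sub2→Sub1→City: bottleneck 2, flow now 2.
Augment Plant→Bus2→Sub3→Sub4→City: bottleneck 5, flow now 7.
Augment Plant→Bus4→Sub3→Sub4→City: bottleneck 4, flow now 11.
Augment Plant→Bus4→Sub3→Bus1→City: bottleneck 2, flow now 13.
No augmenting path remains; maximum flow = 13.
In the residual graph, reachable from Plant: {Plant, Bus3, Bus4, Sub2, Sub1}.
Min-cut edges: Plant→Bus2 (5), Bus4→Sub3 (6), Sub1→City (2); capacity 5 + 6 + 2 = 13.
This cut is saturated, so no flow can exceed 13.

13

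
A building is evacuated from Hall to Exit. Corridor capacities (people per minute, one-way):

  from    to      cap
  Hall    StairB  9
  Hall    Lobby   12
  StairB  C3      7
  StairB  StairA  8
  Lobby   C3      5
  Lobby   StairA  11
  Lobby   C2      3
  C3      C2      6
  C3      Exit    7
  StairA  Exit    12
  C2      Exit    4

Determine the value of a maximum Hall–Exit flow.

Augment Hall→StairB→C3→Exit: bottleneck 7, flow now 7.
Augment Hall→StairB→StairA→Exit: bottleneck 2, flow now 9.
Augment Hall→Lobby→StairA→Exit: bottleneck 10, flow now 19.
Augment Hall→Lobby→C2→Exit: bottleneck 2, flow now 21.
No augmenting path remains; maximum flow = 21.
In the residual graph, reachable from Hall: {Hall}.
Min-cut edges: Hall→StairB (9), Hall→Lobby (12); capacity 9 + 12 = 21.
This cut is saturated, so no flow can exceed 21.

21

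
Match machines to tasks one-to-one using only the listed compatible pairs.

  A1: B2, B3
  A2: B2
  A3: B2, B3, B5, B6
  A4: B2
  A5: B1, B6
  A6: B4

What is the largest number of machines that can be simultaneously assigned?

5

Unit-capacity flow: source→left, listed edges, right→sink; max matching = max flow.
Augmenting path A1→B2 (+1); matched 1.
Augmenting path A3→B3 (+1); matched 2.
Augmenting path A5→B1 (+1); matched 3.
Augmenting path A6→B4 (+1); matched 4.
Augmenting path A2→B2→A1→B3→A3→B5 (+1); matched 5.
No augmenting path remains; maximum matching = 5.
König certificate: {A1, A3, A5, A6, B2} is a vertex cover of size 5 (every listed pair touches it), so no matching can be larger.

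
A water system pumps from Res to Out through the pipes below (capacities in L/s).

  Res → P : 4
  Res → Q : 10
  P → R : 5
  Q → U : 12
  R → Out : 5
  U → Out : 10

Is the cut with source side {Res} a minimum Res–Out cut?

Given cut capacity: 4 + 10 = 14.
Augment Res→P→R→Out: bottleneck 4, flow now 4.
Augment Res→Q→U→Out: bottleneck 10, flow now 14.
No augmenting path remains; maximum flow = 14.
Cut capacity 14 equals the max flow, so it is a minimum cut.

Yes — it is a minimum cut (capacity 14).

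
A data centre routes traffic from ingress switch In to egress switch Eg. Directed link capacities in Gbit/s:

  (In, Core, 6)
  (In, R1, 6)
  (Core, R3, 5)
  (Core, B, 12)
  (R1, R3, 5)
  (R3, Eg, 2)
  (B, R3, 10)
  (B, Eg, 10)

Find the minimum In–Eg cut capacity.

Augment In→Core→R3→Eg: bottleneck 2, flow now 2.
Augment In→Core→B→Eg: bottleneck 4, flow now 6.
Augment In→R1→R3→Core→B→Eg: bottleneck 2, flow now 8. (uses reverse residual edge)
No augmenting path remains; maximum flow = 8.
By max-flow min-cut, the minimum cut capacity equals the max flow.
In the residual graph, reachable from In: {In, R1, R3}.
Min-cut edges: In→Core (6), R3→Eg (2); capacity 6 + 2 = 8.

8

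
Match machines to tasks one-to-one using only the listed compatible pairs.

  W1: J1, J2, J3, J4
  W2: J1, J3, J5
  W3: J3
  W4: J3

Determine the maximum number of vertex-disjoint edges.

3

Unit-capacity flow: source→left, listed edges, right→sink; max matching = max flow.
Augmenting path W1→J1 (+1); matched 1.
Augmenting path W2→J3 (+1); matched 2.
Augmenting path W3→J3→W2→J5 (+1); matched 3.
No augmenting path remains; maximum matching = 3.
König certificate: {W1, W2, J3} is a vertex cover of size 3 (every listed pair touches it), so no matching can be larger.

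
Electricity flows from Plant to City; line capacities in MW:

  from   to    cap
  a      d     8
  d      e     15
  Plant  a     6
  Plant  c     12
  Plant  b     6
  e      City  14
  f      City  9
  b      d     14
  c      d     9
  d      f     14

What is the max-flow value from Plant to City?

Augment Plant→a→d→e→City: bottleneck 6, flow now 6.
Augment Plant→b→d→e→City: bottleneck 6, flow now 12.
Augment Plant→c→d→e→City: bottleneck 2, flow now 14.
Augment Plant→c→d→f→City: bottleneck 7, flow now 21.
No augmenting path remains; maximum flow = 21.
In the residual graph, reachable from Plant: {Plant, c}.
Min-cut edges: Plant→a (6), Plant→b (6), c→d (9); capacity 6 + 6 + 9 = 21.
This cut is saturated, so no flow can exceed 21.

21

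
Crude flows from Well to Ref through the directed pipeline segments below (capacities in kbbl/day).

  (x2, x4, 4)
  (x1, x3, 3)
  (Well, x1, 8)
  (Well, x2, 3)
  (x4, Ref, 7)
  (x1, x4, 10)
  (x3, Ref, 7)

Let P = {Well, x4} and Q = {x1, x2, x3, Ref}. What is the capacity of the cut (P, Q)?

Edges leaving {Well, x4}: Well→x1 (8), Well→x2 (3), x4→Ref (7).
Cut capacity = 8 + 3 + 7 = 18.

18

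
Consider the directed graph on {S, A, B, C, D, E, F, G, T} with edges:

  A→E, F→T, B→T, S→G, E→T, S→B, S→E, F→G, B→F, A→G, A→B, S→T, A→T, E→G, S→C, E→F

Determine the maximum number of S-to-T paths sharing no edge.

Assign every edge capacity 1; by Menger, the answer equals the max flow.
Path S→T (+1); total 1.
Path S→B→T (+1); total 2.
Path S→E→T (+1); total 3.
No residual S→T path; max flow = 3.
Certifying cut of size 3: {S→B, S→E, S→T}.

3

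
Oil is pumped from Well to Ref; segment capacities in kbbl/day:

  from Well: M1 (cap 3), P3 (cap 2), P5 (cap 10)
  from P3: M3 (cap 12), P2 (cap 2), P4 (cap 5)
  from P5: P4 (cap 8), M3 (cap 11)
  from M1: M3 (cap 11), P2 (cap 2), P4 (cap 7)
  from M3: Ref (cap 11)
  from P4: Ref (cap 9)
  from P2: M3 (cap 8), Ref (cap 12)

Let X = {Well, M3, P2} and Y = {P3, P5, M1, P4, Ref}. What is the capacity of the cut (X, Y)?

Edges leaving {Well, M3, P2}: Well→P3 (2), Well→P5 (10), Well→M1 (3), M3→Ref (11), P2→Ref (12).
Cut capacity = 2 + 10 + 3 + 11 + 12 = 38.

38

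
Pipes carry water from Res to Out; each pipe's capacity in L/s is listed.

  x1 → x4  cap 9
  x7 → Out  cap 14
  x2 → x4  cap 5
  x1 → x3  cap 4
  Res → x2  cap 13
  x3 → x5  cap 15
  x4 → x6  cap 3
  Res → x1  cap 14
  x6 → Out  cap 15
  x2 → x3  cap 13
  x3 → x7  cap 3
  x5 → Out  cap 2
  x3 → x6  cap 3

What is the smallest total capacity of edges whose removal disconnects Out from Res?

11

Augment Res→x1→x3→x5→Out: bottleneck 2, flow now 2.
Augment Res→x1→x3→x6→Out: bottleneck 2, flow now 4.
Augment Res→x1→x4→x6→Out: bottleneck 3, flow now 7.
Augment Res→x2→x3→x6→Out: bottleneck 1, flow now 8.
Augment Res→x2→x3→x7→Out: bottleneck 3, flow now 11.
No augmenting path remains; maximum flow = 11.
By max-flow min-cut, the minimum cut capacity equals the max flow.
In the residual graph, reachable from Res: {Res, x1, x2, x3, x4, x5}.
Min-cut edges: x3→x6 (3), x3→x7 (3), x4→x6 (3), x5→Out (2); capacity 3 + 3 + 3 + 2 = 11.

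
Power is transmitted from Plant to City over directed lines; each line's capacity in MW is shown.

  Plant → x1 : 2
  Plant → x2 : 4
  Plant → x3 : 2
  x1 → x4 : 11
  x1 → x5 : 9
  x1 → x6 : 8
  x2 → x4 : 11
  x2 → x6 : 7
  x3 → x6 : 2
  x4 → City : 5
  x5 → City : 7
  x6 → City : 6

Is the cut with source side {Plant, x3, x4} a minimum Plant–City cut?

Given cut capacity: 2 + 4 + 2 + 5 = 13.
Augment Plant→x1→x4→City: bottleneck 2, flow now 2.
Augment Plant→x2→x4→City: bottleneck 3, flow now 5.
Augment Plant→x2→x6→City: bottleneck 1, flow now 6.
Augment Plant→x3→x6→City: bottleneck 2, flow now 8.
No augmenting path remains; maximum flow = 8.
In the residual graph, reachable from Plant: {Plant}.
Min-cut edges: Plant→x1 (2), Plant→x2 (4), Plant→x3 (2); capacity 2 + 4 + 2 = 8.
Cut capacity 13 exceeds the max flow 8, so it is not minimum.

No — its capacity is 13, but the minimum cut has capacity 8.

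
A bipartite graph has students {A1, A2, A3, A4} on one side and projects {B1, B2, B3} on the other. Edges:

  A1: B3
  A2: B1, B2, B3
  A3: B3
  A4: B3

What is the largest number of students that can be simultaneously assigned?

Unit-capacity flow: source→left, listed edges, right→sink; max matching = max flow.
Augmenting path A1→B3 (+1); matched 1.
Augmenting path A2→B1 (+1); matched 2.
No augmenting path remains; maximum matching = 2.
König certificate: {A2, B3} is a vertex cover of size 2 (every listed pair touches it), so no matching can be larger.

2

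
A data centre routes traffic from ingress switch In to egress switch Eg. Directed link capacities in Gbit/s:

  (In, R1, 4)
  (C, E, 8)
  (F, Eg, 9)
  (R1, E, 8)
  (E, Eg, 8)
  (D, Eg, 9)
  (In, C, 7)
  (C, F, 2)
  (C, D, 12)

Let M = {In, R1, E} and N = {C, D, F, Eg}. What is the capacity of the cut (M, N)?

Edges leaving {In, R1, E}: In→C (7), E→Eg (8).
Cut capacity = 7 + 8 = 15.

15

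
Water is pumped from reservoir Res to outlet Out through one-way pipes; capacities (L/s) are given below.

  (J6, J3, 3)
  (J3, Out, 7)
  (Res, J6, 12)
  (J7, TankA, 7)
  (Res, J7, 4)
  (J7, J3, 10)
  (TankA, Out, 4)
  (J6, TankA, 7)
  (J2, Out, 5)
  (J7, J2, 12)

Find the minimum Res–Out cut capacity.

11

Augment Res→J7→J3→Out: bottleneck 4, flow now 4.
Augment Res→J6→J3→Out: bottleneck 3, flow now 7.
Augment Res→J6→TankA→Out: bottleneck 4, flow now 11.
No augmenting path remains; maximum flow = 11.
By max-flow min-cut, the minimum cut capacity equals the max flow.
In the residual graph, reachable from Res: {Res, J6, TankA}.
Min-cut edges: Res→J7 (4), J6→J3 (3), TankA→Out (4); capacity 4 + 3 + 4 = 11.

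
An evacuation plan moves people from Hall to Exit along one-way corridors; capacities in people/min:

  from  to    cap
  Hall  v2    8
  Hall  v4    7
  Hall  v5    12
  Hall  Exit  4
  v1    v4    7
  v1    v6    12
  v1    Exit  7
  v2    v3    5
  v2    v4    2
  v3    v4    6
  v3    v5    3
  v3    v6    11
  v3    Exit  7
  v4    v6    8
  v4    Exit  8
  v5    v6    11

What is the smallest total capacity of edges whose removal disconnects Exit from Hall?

17

Augment Hall→Exit: bottleneck 4, flow now 4.
Augment Hall→v4→Exit: bottleneck 7, flow now 11.
Augment Hall→v2→v3→Exit: bottleneck 5, flow now 16.
Augment Hall→v2→v4→Exit: bottleneck 1, flow now 17.
No augmenting path remains; maximum flow = 17.
By max-flow min-cut, the minimum cut capacity equals the max flow.
In the residual graph, reachable from Hall: {Hall, v2, v4, v5, v6}.
Min-cut edges: Hall→Exit (4), v2→v3 (5), v4→Exit (8); capacity 4 + 5 + 8 = 17.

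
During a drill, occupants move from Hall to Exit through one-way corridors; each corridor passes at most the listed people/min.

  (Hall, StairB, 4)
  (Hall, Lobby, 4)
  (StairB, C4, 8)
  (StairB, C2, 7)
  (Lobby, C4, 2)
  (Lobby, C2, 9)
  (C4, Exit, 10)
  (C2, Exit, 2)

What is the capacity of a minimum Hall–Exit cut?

8

Augment Hall→StairB→C4→Exit: bottleneck 4, flow now 4.
Augment Hall→Lobby→C4→Exit: bottleneck 2, flow now 6.
Augment Hall→Lobby→C2→Exit: bottleneck 2, flow now 8.
No augmenting path remains; maximum flow = 8.
By max-flow min-cut, the minimum cut capacity equals the max flow.
In the residual graph, reachable from Hall: {Hall}.
Min-cut edges: Hall→StairB (4), Hall→Lobby (4); capacity 4 + 4 = 8.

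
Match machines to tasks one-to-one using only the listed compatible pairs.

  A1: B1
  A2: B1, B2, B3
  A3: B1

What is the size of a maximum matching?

Unit-capacity flow: source→left, listed edges, right→sink; max matching = max flow.
Augmenting path A1→B1 (+1); matched 1.
Augmenting path A2→B2 (+1); matched 2.
No augmenting path remains; maximum matching = 2.
König certificate: {A2, B1} is a vertex cover of size 2 (every listed pair touches it), so no matching can be larger.

2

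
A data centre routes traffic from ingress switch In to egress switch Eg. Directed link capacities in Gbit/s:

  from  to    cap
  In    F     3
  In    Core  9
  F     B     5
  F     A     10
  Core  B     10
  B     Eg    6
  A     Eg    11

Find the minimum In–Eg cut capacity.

9

Augment In→F→B→Eg: bottleneck 3, flow now 3.
Augment In→Core→B→Eg: bottleneck 3, flow now 6.
Augment In→Core→B→F→A→Eg: bottleneck 3, flow now 9. (uses reverse residual edge)
No augmenting path remains; maximum flow = 9.
By max-flow min-cut, the minimum cut capacity equals the max flow.
In the residual graph, reachable from In: {In, Core, B}.
Min-cut edges: In→F (3), B→Eg (6); capacity 3 + 6 = 9.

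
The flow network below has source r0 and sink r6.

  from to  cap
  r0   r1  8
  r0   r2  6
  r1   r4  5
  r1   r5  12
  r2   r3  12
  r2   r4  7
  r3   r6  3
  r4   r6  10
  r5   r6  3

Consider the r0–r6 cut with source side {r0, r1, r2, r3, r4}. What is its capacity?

Edges leaving {r0, r1, r2, r3, r4}: r1→r5 (12), r3→r6 (3), r4→r6 (10).
Cut capacity = 12 + 3 + 10 = 25.

25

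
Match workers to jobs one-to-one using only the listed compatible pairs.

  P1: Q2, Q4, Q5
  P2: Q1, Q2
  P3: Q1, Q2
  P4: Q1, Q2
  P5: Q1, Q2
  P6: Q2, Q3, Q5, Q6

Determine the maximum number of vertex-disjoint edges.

Unit-capacity flow: source→left, listed edges, right→sink; max matching = max flow.
Augmenting path P1→Q2 (+1); matched 1.
Augmenting path P2→Q1 (+1); matched 2.
Augmenting path P6→Q3 (+1); matched 3.
Augmenting path P3→Q2→P1→Q4 (+1); matched 4.
No augmenting path remains; maximum matching = 4.
König certificate: {P1, P6, Q1, Q2} is a vertex cover of size 4 (every listed pair touches it), so no matching can be larger.

4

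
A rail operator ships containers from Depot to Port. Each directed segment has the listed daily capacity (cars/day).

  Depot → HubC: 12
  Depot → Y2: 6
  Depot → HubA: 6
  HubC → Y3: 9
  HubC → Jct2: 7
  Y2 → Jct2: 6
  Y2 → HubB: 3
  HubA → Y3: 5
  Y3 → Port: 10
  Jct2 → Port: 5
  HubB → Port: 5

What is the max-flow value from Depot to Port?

Augment Depot→HubC→Y3→Port: bottleneck 9, flow now 9.
Augment Depot→HubC→Jct2→Port: bottleneck 3, flow now 12.
Augment Depot→Y2→Jct2→Port: bottleneck 2, flow now 14.
Augment Depot→Y2→HubB→Port: bottleneck 3, flow now 17.
Augment Depot→HubA→Y3→Port: bottleneck 1, flow now 18.
No augmenting path remains; maximum flow = 18.
In the residual graph, reachable from Depot: {Depot, HubC, Y2, HubA, Y3, Jct2}.
Min-cut edges: Y2→HubB (3), Y3→Port (10), Jct2→Port (5); capacity 3 + 10 + 5 = 18.
This cut is saturated, so no flow can exceed 18.

18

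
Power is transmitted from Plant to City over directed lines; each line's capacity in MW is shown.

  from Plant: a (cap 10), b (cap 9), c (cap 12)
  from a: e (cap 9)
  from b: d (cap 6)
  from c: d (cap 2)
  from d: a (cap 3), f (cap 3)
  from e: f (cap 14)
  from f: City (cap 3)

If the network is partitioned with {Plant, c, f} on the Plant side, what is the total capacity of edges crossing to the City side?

24

Edges leaving {Plant, c, f}: Plant→a (10), Plant→b (9), c→d (2), f→City (3).
Cut capacity = 10 + 9 + 2 + 3 = 24.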